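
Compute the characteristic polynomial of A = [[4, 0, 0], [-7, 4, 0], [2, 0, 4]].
xI - A = [[x - 4, 0, 0], [7, x - 4, 0], [-2, 0, x - 4]].

Expanding det(xI - A) along the first row:
det(xI - A) = + (x - 4)·det([[x - 4, 0], [0, x - 4]]) - (0)·det([[7, 0], [-2, x - 4]]) + (0)·det([[7, x - 4], [-2, 0]]).

Evaluating gives χ_A(x) = x^3 - 12x^2 + 48x - 64 = (x - 4)^3.

χ_A(x) = (x - 4)^3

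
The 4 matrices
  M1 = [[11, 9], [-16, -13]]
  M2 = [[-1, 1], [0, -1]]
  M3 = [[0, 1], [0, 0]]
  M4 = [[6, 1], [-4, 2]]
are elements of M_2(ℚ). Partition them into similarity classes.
Characteristic polynomials: χ_{M1} = (x + 1)^2, χ_{M2} = (x + 1)^2, χ_{M3} = x^2, χ_{M4} = (x - 4)^2.

{M1, M2}: invariant factors (x + 1)^2.

{M3}: invariant factors x^2.

{M4}: invariant factors (x - 4)^2.

Matrices are similar if and only if their invariant-factor lists agree; the partition into similarity classes is {M1, M2}, {M3}, {M4}.

3 classes: {M1, M2}, {M3}, {M4}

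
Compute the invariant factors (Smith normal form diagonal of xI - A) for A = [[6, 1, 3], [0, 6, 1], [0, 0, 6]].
(x - 6)^3

The Jordan structure of A has elementary divisors (x - 6)^3. Arranging the block sizes at each eigenvalue in decreasing order and taking row products gives the invariant factors.

Invariant factors (smallest first, each dividing the next): (x - 6)^3.

Check: the last factor (x - 6)^3 is the minimal polynomial, and the product (x - 6)^3 is the characteristic polynomial.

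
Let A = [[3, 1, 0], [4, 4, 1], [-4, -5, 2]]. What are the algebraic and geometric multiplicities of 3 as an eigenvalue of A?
The characteristic polynomial is (x - 3)^3, so the factor x - 3 appears with exponent 3: the algebraic multiplicity is 3.

rank(A - 3I) = 2, so the eigenspace has dimension 3 - 2 = 1: the geometric multiplicity is 1.

Since 1 < 3, A is not diagonalizable.

algebraic multiplicity 3, geometric multiplicity 1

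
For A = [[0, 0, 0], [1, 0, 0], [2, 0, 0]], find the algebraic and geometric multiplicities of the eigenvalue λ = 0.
The characteristic polynomial is x^3, so the factor x appears with exponent 3: the algebraic multiplicity is 3.

rank(A) = 1, so the eigenspace has dimension 3 - 1 = 2: the geometric multiplicity is 2.

Since 2 < 3, A is not diagonalizable.

algebraic multiplicity 3, geometric multiplicity 2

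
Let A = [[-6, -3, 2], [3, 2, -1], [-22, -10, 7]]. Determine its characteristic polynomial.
xI - A = [[x + 6, 3, -2], [-3, x - 2, 1], [22, 10, x - 7]].

Expanding det(xI - A) along the first row:
det(xI - A) = + (x + 6)·det([[x - 2, 1], [10, x - 7]]) - (3)·det([[-3, 1], [22, x - 7]]) + (-2)·det([[-3, x - 2], [22, 10]]).

Evaluating gives χ_A(x) = x^3 - 3x^2 + 3x - 1 = (x - 1)^3.

χ_A(x) = (x - 1)^3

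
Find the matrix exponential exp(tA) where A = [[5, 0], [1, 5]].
e^{tA} = [[e^{5*t}, 0], [t*e^{5*t}, e^{5*t}]]

A has Jordan form J = [[5, 1], [0, 5]] with A = PJP^{-1}, so e^{tA} = P e^{tJ} P^{-1}.

For a Jordan block J_k(λ), e^{tJ_k(λ)} = e^{λt} · (I + tN + t^2 N^2/2! + ... + t^{k-1} N^{k-1}/(k-1)!) where N is the nilpotent superdiagonal part.

Assembling the blocks and conjugating back gives the entries of e^{tA} as shown above.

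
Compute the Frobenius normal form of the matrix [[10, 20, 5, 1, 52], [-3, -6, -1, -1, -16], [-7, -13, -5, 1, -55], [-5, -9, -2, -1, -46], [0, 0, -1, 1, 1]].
The invariant factors of A (the non-unit diagonal entries of the Smith normal form of xI - A over ℚ[x]) are (x - 1)^3(x^2 + 4x - 1), each dividing the next. The characteristic polynomial is their product, (x - 1)^3(x^2 + 4x - 1).

The rational canonical form is the block-diagonal matrix of companion matrices C(f_i):
R = [[0, 0, 0, 0, -1], [1, 0, 0, 0, 7], [0, 1, 0, 0, -14], [0, 0, 1, 0, 10], [0, 0, 0, 1, -1]].

Note the characteristic polynomial does not split into linear factors over ℚ, so A has no Jordan form over ℚ; the rational canonical form exists over any field.

R = [[0, 0, 0, 0, -1], [1, 0, 0, 0, 7], [0, 1, 0, 0, -14], [0, 0, 1, 0, 10], [0, 0, 0, 1, -1]]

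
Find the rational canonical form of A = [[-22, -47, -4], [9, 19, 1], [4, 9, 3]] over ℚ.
R = [[0, 0, 5], [1, 0, -3], [0, 1, 0]]

The invariant factors of A (the non-unit diagonal entries of the Smith normal form of xI - A over ℚ[x]) are x^3 + 3x - 5, each dividing the next. The characteristic polynomial is their product, x^3 + 3x - 5.

The rational canonical form is the block-diagonal matrix of companion matrices C(f_i):
R = [[0, 0, 5], [1, 0, -3], [0, 1, 0]].

Note the characteristic polynomial does not split into linear factors over ℚ, so A has no Jordan form over ℚ; the rational canonical form exists over any field.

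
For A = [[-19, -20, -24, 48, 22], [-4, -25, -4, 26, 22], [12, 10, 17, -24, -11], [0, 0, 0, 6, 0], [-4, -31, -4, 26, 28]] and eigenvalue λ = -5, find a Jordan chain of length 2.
v_1 = [[0, 1, 0, 0, 1]]^T, v_2 = [[2, 2, -1, 0, 2]]^T

We seek v_1 ∈ ker((A + 5I)^2) \ ker(A + 5I), then set v_{i+1} = (A + 5I) v_i.

One such chain is v_1 = [[0, 1, 0, 0, 1]]^T, v_2 = [[2, 2, -1, 0, 2]]^T. Check: (A + 5I) v_2 = [[0, 0, 0, 0, 0]]^T = 0.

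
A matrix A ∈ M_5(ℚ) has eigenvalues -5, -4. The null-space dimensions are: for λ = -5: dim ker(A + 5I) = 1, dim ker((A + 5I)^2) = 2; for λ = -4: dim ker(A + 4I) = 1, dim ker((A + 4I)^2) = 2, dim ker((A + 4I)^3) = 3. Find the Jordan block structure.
Jordan blocks: (-5, 2), (-4, 3)

λ = -5: successive nullity increments [1, 1] count blocks of size ≥ k; block sizes are [2].
λ = -4: successive nullity increments [1, 1, 1] count blocks of size ≥ k; block sizes are [3].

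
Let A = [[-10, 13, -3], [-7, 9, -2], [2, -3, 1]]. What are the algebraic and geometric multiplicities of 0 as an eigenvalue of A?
algebraic multiplicity 3, geometric multiplicity 1

The characteristic polynomial is x^3, so the factor x appears with exponent 3: the algebraic multiplicity is 3.

rank(A) = 2, so the eigenspace has dimension 3 - 2 = 1: the geometric multiplicity is 1.

Since 1 < 3, A is not diagonalizable.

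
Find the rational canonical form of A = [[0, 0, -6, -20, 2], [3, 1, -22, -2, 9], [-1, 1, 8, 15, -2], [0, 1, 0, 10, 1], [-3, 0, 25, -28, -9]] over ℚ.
R = [[0, 0, 0, 0, -100], [1, 0, 0, 0, -60], [0, 1, 0, 0, 36], [0, 0, 1, 0, -29], [0, 0, 0, 1, 10]]

The invariant factors of A (the non-unit diagonal entries of the Smith normal form of xI - A over ℚ[x]) are (x - 5)^2(x^3 + 4x + 4), each dividing the next. The characteristic polynomial is their product, (x - 5)^2(x^3 + 4x + 4).

The rational canonical form is the block-diagonal matrix of companion matrices C(f_i):
R = [[0, 0, 0, 0, -100], [1, 0, 0, 0, -60], [0, 1, 0, 0, 36], [0, 0, 1, 0, -29], [0, 0, 0, 1, 10]].

Note the characteristic polynomial does not split into linear factors over ℚ, so A has no Jordan form over ℚ; the rational canonical form exists over any field.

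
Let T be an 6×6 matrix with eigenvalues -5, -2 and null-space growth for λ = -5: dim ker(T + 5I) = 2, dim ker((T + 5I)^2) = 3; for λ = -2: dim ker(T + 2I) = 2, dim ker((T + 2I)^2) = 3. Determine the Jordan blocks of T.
λ = -5: successive nullity increments [2, 1] count blocks of size ≥ k; block sizes are [2, 1].
λ = -2: successive nullity increments [2, 1] count blocks of size ≥ k; block sizes are [2, 1].

Jordan blocks: (-5, 2), (-5, 1), (-2, 2), (-2, 1)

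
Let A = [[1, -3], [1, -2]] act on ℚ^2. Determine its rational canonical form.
R = [[0, -1], [1, -1]]

The invariant factors of A (the non-unit diagonal entries of the Smith normal form of xI - A over ℚ[x]) are x^2 + x + 1, each dividing the next. The characteristic polynomial is their product, x^2 + x + 1.

The rational canonical form is the block-diagonal matrix of companion matrices C(f_i):
R = [[0, -1], [1, -1]].

Note the characteristic polynomial does not split into linear factors over ℚ, so A has no Jordan form over ℚ; the rational canonical form exists over any field.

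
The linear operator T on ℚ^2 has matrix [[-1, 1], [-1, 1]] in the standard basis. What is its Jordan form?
The characteristic polynomial is det(xI - A) = x^2, so the eigenvalues are 0 (algebraic multiplicity 2).

For λ = 0: rank(A) = 1, rank(A^2) = 0. The eigenspace has dimension 2 - 1 = 1, so there is 1 Jordan block; the rank sequence gives block sizes [2].

Assembling the blocks gives the Jordan form J above.

J = [[0, 1], [0, 0]]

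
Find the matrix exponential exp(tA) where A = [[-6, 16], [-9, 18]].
A has Jordan form J = [[6, 1], [0, 6]] with A = PJP^{-1}, so e^{tA} = P e^{tJ} P^{-1}.

For a Jordan block J_k(λ), e^{tJ_k(λ)} = e^{λt} · (I + tN + t^2 N^2/2! + ... + t^{k-1} N^{k-1}/(k-1)!) where N is the nilpotent superdiagonal part.

Assembling the blocks and conjugating back gives the entries of e^{tA} as shown above.

e^{tA} = [[(1 - 12*t)*e^{6*t}, 16*t*e^{6*t}], [-9*t*e^{6*t}, (12*t + 1)*e^{6*t}]]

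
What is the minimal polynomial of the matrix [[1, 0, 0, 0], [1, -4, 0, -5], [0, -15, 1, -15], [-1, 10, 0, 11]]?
The characteristic polynomial factors as (x - 6)(x - 1)^3. The minimal polynomial is ∏(x - λ)^{k_λ} where k_λ is the size of the largest Jordan block at λ.

For λ = 1: rank(A - I) = 2, and the largest Jordan block has size 2 (the smallest k with rank((A - I)^k) = rank((A - I)^(k+1))).
For λ = 6: rank(A - 6I) = 3, and the largest Jordan block has size 1 (the smallest k with rank((A - 6I)^k) = rank((A - 6I)^(k+1))).

So m_A(x) = (x - 6)(x - 1)^2.

m_A(x) = (x - 6)(x - 1)^2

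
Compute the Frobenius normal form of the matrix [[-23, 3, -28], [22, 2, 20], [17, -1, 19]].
R = [[0, 0, 0], [1, 0, 15], [0, 1, -2]]

The invariant factors of A (the non-unit diagonal entries of the Smith normal form of xI - A over ℚ[x]) are x(x - 3)(x + 5), each dividing the next. The characteristic polynomial is their product, x(x - 3)(x + 5).

The rational canonical form is the block-diagonal matrix of companion matrices C(f_i):
R = [[0, 0, 0], [1, 0, 15], [0, 1, -2]].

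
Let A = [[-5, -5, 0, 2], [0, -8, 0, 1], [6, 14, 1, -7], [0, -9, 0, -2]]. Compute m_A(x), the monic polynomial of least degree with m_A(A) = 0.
The characteristic polynomial factors as (x - 1)(x + 5)^3. The minimal polynomial is ∏(x - λ)^{k_λ} where k_λ is the size of the largest Jordan block at λ.

For λ = -5: rank(A + 5I) = 3, and the largest Jordan block has size 3 (the smallest k with rank((A + 5I)^k) = rank((A + 5I)^(k+1))).
For λ = 1: rank(A - I) = 3, and the largest Jordan block has size 1 (the smallest k with rank((A - I)^k) = rank((A - I)^(k+1))).

So m_A(x) = (x - 1)(x + 5)^3.

m_A(x) = (x - 1)(x + 5)^3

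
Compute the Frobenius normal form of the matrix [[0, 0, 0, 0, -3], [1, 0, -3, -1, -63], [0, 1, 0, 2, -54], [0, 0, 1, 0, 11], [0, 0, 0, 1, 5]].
The invariant factors of A (the non-unit diagonal entries of the Smith normal form of xI - A over ℚ[x]) are (x + 3)(x^2 - 4x - 1)^2, each dividing the next. The characteristic polynomial is their product, (x + 3)(x^2 - 4x - 1)^2.

The rational canonical form is the block-diagonal matrix of companion matrices C(f_i):
R = [[0, 0, 0, 0, -3], [1, 0, 0, 0, -25], [0, 1, 0, 0, -50], [0, 0, 1, 0, 10], [0, 0, 0, 1, 5]].

Note the characteristic polynomial does not split into linear factors over ℚ, so A has no Jordan form over ℚ; the rational canonical form exists over any field.

R = [[0, 0, 0, 0, -3], [1, 0, 0, 0, -25], [0, 1, 0, 0, -50], [0, 0, 1, 0, 10], [0, 0, 0, 1, 5]]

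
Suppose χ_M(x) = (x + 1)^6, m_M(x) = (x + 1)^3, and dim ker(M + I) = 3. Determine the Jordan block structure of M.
Jordan blocks: (-1, 3), (-1, 2), (-1, 1)

λ = -1: algebraic multiplicity 6 (exponent in χ_M), largest block size 3 (exponent in m_M), 3 blocks (geometric multiplicity). These force block sizes [3, 2, 1].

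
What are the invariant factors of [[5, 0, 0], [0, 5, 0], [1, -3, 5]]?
The Jordan structure of A has elementary divisors (x - 5)^2, (x - 5). Arranging the block sizes at each eigenvalue in decreasing order and taking row products gives the invariant factors.

Invariant factors (smallest first, each dividing the next): x - 5, (x - 5)^2.

Check: the last factor (x - 5)^2 is the minimal polynomial, and the product (x - 5)^3 is the characteristic polynomial.

x - 5, (x - 5)^2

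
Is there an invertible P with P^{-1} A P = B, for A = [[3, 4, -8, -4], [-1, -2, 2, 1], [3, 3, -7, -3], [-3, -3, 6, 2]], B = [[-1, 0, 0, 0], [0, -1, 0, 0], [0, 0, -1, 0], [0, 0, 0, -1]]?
No.

Both have characteristic polynomial (x + 1)^4, but the minimal polynomial of A is (x + 1)^2 while the minimal polynomial of B is x + 1. The minimal polynomial is a similarity invariant, so A and B are not similar.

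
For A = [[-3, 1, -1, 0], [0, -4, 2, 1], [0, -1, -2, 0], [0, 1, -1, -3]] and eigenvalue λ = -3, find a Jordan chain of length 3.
v_1 = [[2, 1, 1, 0]]^T, v_2 = [[0, 1, 0, 0]]^T, v_3 = [[1, -1, -1, 1]]^T

We seek v_1 ∈ ker((A + 3I)^3) \ ker((A + 3I)^2), then set v_{i+1} = (A + 3I) v_i.

One such chain is v_1 = [[2, 1, 1, 0]]^T, v_2 = [[0, 1, 0, 0]]^T, v_3 = [[1, -1, -1, 1]]^T. Check: (A + 3I) v_3 = [[0, 0, 0, 0]]^T = 0.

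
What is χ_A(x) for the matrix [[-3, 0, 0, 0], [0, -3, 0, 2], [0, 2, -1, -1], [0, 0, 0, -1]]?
xI - A = [[x + 3, 0, 0, 0], [0, x + 3, 0, -2], [0, -2, x + 1, 1], [0, 0, 0, x + 1]].

Expanding det(xI - A) along the first row:
det(xI - A) = + (x + 3)·det([[x + 3, 0, -2], [-2, x + 1, 1], [0, 0, x + 1]]) - (0)·det([[0, 0, -2], [0, x + 1, 1], [0, 0, x + 1]]) + (0)·det([[0, x + 3, -2], [0, -2, 1], [0, 0, x + 1]]) - (0)·det([[0, x + 3, 0], [0, -2, x + 1], [0, 0, 0]]).

Evaluating gives χ_A(x) = x^4 + 8x^3 + 22x^2 + 24x + 9 = (x + 1)^2(x + 3)^2.

χ_A(x) = (x + 1)^2(x + 3)^2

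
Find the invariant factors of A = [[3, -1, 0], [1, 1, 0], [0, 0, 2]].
x - 2, (x - 2)^2

The Jordan structure of A has elementary divisors (x - 2)^2, (x - 2). Arranging the block sizes at each eigenvalue in decreasing order and taking row products gives the invariant factors.

Invariant factors (smallest first, each dividing the next): x - 2, (x - 2)^2.

Check: the last factor (x - 2)^2 is the minimal polynomial, and the product (x - 2)^3 is the characteristic polynomial.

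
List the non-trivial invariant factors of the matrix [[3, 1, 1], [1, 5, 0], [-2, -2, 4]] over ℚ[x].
(x - 4)^3

The Jordan structure of A has elementary divisors (x - 4)^3. Arranging the block sizes at each eigenvalue in decreasing order and taking row products gives the invariant factors.

Invariant factors (smallest first, each dividing the next): (x - 4)^3.

Check: the last factor (x - 4)^3 is the minimal polynomial, and the product (x - 4)^3 is the characteristic polynomial.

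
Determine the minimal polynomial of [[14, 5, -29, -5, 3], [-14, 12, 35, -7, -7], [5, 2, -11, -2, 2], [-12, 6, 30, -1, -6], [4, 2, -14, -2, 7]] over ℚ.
m_A(x) = (x - 5)^3(x - 1)

The characteristic polynomial factors as (x - 5)^4(x - 1). The minimal polynomial is ∏(x - λ)^{k_λ} where k_λ is the size of the largest Jordan block at λ.

For λ = 1: rank(A - I) = 4, and the largest Jordan block has size 1 (the smallest k with rank((A - I)^k) = rank((A - I)^(k+1))).
For λ = 5: rank(A - 5I) = 3, and the largest Jordan block has size 3 (the smallest k with rank((A - 5I)^k) = rank((A - 5I)^(k+1))).

So m_A(x) = (x - 5)^3(x - 1).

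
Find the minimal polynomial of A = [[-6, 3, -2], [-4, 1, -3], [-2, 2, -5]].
m_A(x) = (x + 3)^2(x + 4)

The characteristic polynomial factors as (x + 3)^2(x + 4). The minimal polynomial is ∏(x - λ)^{k_λ} where k_λ is the size of the largest Jordan block at λ.

For λ = -4: rank(A + 4I) = 2, and the largest Jordan block has size 1 (the smallest k with rank((A + 4I)^k) = rank((A + 4I)^(k+1))).
For λ = -3: rank(A + 3I) = 2, and the largest Jordan block has size 2 (the smallest k with rank((A + 3I)^k) = rank((A + 3I)^(k+1))).

So m_A(x) = (x + 3)^2(x + 4).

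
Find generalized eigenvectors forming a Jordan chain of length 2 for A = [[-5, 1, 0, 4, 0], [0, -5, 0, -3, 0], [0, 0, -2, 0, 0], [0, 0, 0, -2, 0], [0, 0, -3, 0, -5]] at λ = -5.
v_1 = [[-1, 1, 0, 0, 0]]^T, v_2 = [[1, 0, 0, 0, 0]]^T

We seek v_1 ∈ ker((A + 5I)^2) \ ker(A + 5I), then set v_{i+1} = (A + 5I) v_i.

One such chain is v_1 = [[-1, 1, 0, 0, 0]]^T, v_2 = [[1, 0, 0, 0, 0]]^T. Check: (A + 5I) v_2 = [[0, 0, 0, 0, 0]]^T = 0.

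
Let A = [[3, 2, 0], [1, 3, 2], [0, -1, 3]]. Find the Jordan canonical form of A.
The characteristic polynomial is det(xI - A) = (x - 3)^3, so the eigenvalues are 3 (algebraic multiplicity 3).

For λ = 3: rank(A - 3I) = 2, rank((A - 3I)^2) = 1, rank((A - 3I)^3) = 0. The eigenspace has dimension 3 - 2 = 1, so there is 1 Jordan block; the rank sequence gives block sizes [3].

Assembling the blocks gives the Jordan form J above.

J = [[3, 1, 0], [0, 3, 1], [0, 0, 3]]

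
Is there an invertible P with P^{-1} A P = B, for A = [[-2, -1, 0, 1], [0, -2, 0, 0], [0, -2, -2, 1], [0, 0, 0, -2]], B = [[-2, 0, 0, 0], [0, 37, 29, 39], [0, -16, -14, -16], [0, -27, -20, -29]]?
No.

Both have characteristic polynomial (x + 2)^4, but the minimal polynomial of A is (x + 2)^2 while the minimal polynomial of B is (x + 2)^3. The minimal polynomial is a similarity invariant, so A and B are not similar.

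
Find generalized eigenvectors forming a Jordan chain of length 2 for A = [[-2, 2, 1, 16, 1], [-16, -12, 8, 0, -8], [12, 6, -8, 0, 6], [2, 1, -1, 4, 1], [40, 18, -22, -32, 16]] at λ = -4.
v_1 = [[-1, 1, 0, 0, 1]]^T, v_2 = [[1, 0, 0, 0, -2]]^T

We seek v_1 ∈ ker((A + 4I)^2) \ ker(A + 4I), then set v_{i+1} = (A + 4I) v_i.

One such chain is v_1 = [[-1, 1, 0, 0, 1]]^T, v_2 = [[1, 0, 0, 0, -2]]^T. Check: (A + 4I) v_2 = [[0, 0, 0, 0, 0]]^T = 0.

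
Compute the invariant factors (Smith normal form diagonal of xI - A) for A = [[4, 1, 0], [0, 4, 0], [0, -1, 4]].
The Jordan structure of A has elementary divisors (x - 4)^2, (x - 4). Arranging the block sizes at each eigenvalue in decreasing order and taking row products gives the invariant factors.

Invariant factors (smallest first, each dividing the next): x - 4, (x - 4)^2.

Check: the last factor (x - 4)^2 is the minimal polynomial, and the product (x - 4)^3 is the characteristic polynomial.

x - 4, (x - 4)^2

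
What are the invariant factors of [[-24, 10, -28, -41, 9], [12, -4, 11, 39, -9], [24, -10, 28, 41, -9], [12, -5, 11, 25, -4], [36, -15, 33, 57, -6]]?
x(x - 6)^3(x - 1)

The Jordan structure of A has elementary divisors x, (x - 1), (x - 6)^3. Arranging the block sizes at each eigenvalue in decreasing order and taking row products gives the invariant factors.

Invariant factors (smallest first, each dividing the next): x(x - 6)^3(x - 1).

Check: the last factor x(x - 6)^3(x - 1) is the minimal polynomial, and the product x(x - 6)^3(x - 1) is the characteristic polynomial.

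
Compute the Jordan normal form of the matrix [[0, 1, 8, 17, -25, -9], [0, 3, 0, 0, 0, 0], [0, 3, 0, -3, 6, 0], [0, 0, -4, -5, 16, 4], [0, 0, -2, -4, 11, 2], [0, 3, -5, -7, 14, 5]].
J = [[0, 1, 0, 0, 0, 0], [0, 0, 0, 0, 0, 0], [0, 0, 3, 0, 0, 0], [0, 0, 0, 3, 0, 0], [0, 0, 0, 0, 3, 0], [0, 0, 0, 0, 0, 5]]

The characteristic polynomial is det(xI - A) = x^2(x - 5)(x - 3)^3, so the eigenvalues are 0 (algebraic multiplicity 2), 3 (algebraic multiplicity 3), 5 (algebraic multiplicity 1).

For λ = 0: rank(A) = 5, rank(A^2) = 4. The eigenspace has dimension 6 - 5 = 1, so there is 1 Jordan block; the rank sequence gives block sizes [2].

For λ = 3: rank(A - 3I) = 3. The eigenspace has dimension 6 - 3 = 3, so there are 3 Jordan blocks; the rank sequence gives block sizes [1, 1, 1].

For λ = 5: algebraic multiplicity 1 gives one 1×1 block.

Assembling the blocks gives the Jordan form J above.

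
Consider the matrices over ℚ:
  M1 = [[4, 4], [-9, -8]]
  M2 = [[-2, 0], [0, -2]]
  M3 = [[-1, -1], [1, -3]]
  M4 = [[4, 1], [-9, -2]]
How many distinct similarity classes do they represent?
Characteristic polynomials: χ_{M1} = (x + 2)^2, χ_{M2} = (x + 2)^2, χ_{M3} = (x + 2)^2, χ_{M4} = (x - 1)^2.

{M1, M3}: invariant factors (x + 2)^2.

{M2}: invariant factors x + 2, x + 2.

{M4}: invariant factors (x - 1)^2.

Matrices are similar if and only if their invariant-factor lists agree; the partition into similarity classes is {M1, M3}, {M2}, {M4}.

3 classes: {M1, M3}, {M2}, {M4}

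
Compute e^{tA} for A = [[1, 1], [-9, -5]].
A has Jordan form J = [[-2, 1], [0, -2]] with A = PJP^{-1}, so e^{tA} = P e^{tJ} P^{-1}.

For a Jordan block J_k(λ), e^{tJ_k(λ)} = e^{λt} · (I + tN + t^2 N^2/2! + ... + t^{k-1} N^{k-1}/(k-1)!) where N is the nilpotent superdiagonal part.

Assembling the blocks and conjugating back gives the entries of e^{tA} as shown above.

e^{tA} = [[(3*t + 1)*e^{-2*t}, t*e^{-2*t}], [-9*t*e^{-2*t}, (1 - 3*t)*e^{-2*t}]]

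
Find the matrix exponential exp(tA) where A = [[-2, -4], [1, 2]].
e^{tA} = [[1 - 2*t, -4*t], [t, 2*t + 1]]

A has Jordan form J = [[0, 1], [0, 0]] with A = PJP^{-1}, so e^{tA} = P e^{tJ} P^{-1}.

For a Jordan block J_k(λ), e^{tJ_k(λ)} = e^{λt} · (I + tN + t^2 N^2/2! + ... + t^{k-1} N^{k-1}/(k-1)!) where N is the nilpotent superdiagonal part.

Assembling the blocks and conjugating back gives the entries of e^{tA} as shown above.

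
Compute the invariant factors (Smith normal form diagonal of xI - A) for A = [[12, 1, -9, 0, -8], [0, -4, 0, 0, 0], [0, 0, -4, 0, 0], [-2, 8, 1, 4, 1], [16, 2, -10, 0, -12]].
The Jordan structure of A has elementary divisors (x + 4)^2, (x + 4), (x - 4)^2. Arranging the block sizes at each eigenvalue in decreasing order and taking row products gives the invariant factors.

Invariant factors (smallest first, each dividing the next): x + 4, (x - 4)^2(x + 4)^2.

Check: the last factor (x - 4)^2(x + 4)^2 is the minimal polynomial, and the product (x - 4)^2(x + 4)^3 is the characteristic polynomial.

x + 4, (x - 4)^2(x + 4)^2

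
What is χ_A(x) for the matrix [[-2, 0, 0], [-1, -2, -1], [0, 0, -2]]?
χ_A(x) = (x + 2)^3

xI - A = [[x + 2, 0, 0], [1, x + 2, 1], [0, 0, x + 2]].

Expanding det(xI - A) along the first row:
det(xI - A) = + (x + 2)·det([[x + 2, 1], [0, x + 2]]) - (0)·det([[1, 1], [0, x + 2]]) + (0)·det([[1, x + 2], [0, 0]]).

Evaluating gives χ_A(x) = x^3 + 6x^2 + 12x + 8 = (x + 2)^3.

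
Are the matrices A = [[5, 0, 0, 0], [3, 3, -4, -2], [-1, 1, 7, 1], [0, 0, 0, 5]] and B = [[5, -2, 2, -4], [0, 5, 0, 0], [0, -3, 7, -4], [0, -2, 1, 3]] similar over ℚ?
Yes.

Two matrices over a field are similar if and only if they have the same invariant factors.

Both A and B have characteristic polynomial (x - 5)^4 and minimal polynomial (x - 5)^3. Computing further, both have invariant factors x - 5, (x - 5)^3. Hence A and B are similar.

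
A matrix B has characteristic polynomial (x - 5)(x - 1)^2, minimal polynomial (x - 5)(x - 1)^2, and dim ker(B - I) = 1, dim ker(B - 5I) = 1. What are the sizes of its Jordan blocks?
λ = 1: algebraic multiplicity 2 (exponent in χ_B), largest block size 2 (exponent in m_B), 1 block (geometric multiplicity). This forces block sizes [2].
λ = 5: algebraic multiplicity 1 (exponent in χ_B), largest block size 1 (exponent in m_B), 1 block (geometric multiplicity). This forces block sizes [1].

Jordan blocks: (1, 2), (5, 1)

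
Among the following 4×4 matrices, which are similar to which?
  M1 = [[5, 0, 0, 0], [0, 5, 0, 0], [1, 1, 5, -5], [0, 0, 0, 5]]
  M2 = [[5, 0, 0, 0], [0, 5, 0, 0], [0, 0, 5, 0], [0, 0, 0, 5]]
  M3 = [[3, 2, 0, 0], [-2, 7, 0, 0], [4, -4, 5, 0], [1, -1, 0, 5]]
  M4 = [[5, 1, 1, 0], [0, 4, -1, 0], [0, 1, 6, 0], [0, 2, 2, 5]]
2 classes: {M1, M3, M4}, {M2}

Characteristic polynomials: χ_{M1} = (x - 5)^4, χ_{M2} = (x - 5)^4, χ_{M3} = (x - 5)^4, χ_{M4} = (x - 5)^4.

{M1, M3, M4}: invariant factors x - 5, x - 5, (x - 5)^2.

{M2}: invariant factors x - 5, x - 5, x - 5, x - 5.

Matrices are similar if and only if their invariant-factor lists agree; the partition into similarity classes is {M1, M3, M4}, {M2}.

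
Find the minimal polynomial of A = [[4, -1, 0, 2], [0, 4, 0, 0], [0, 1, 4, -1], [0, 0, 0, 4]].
m_A(x) = (x - 4)^2

The characteristic polynomial factors as (x - 4)^4. The minimal polynomial is ∏(x - λ)^{k_λ} where k_λ is the size of the largest Jordan block at λ.

For λ = 4: rank(A - 4I) = 2, and the largest Jordan block has size 2 (the smallest k with rank((A - 4I)^k) = rank((A - 4I)^(k+1))).

So m_A(x) = (x - 4)^2.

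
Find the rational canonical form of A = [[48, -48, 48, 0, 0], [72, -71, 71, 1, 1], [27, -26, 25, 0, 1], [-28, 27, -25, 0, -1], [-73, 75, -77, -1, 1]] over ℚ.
R = [[0, 0, 0, 0, -48], [1, 0, 0, 0, 56], [0, 1, 0, 0, -27], [0, 0, 1, 0, 1], [0, 0, 0, 1, 3]]

The invariant factors of A (the non-unit diagonal entries of the Smith normal form of xI - A over ℚ[x]) are (x + 3)(x^2 - 3x + 4)^2, each dividing the next. The characteristic polynomial is their product, (x + 3)(x^2 - 3x + 4)^2.

The rational canonical form is the block-diagonal matrix of companion matrices C(f_i):
R = [[0, 0, 0, 0, -48], [1, 0, 0, 0, 56], [0, 1, 0, 0, -27], [0, 0, 1, 0, 1], [0, 0, 0, 1, 3]].

Note the characteristic polynomial does not split into linear factors over ℚ, so A has no Jordan form over ℚ; the rational canonical form exists over any field.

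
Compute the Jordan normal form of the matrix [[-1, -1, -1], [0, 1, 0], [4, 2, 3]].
The characteristic polynomial is det(xI - A) = (x - 1)^3, so the eigenvalues are 1 (algebraic multiplicity 3).

For λ = 1: rank(A - I) = 1, rank((A - I)^2) = 0. The eigenspace has dimension 3 - 1 = 2, so there are 2 Jordan blocks; the rank sequence gives block sizes [2, 1].

Assembling the blocks gives the Jordan form J above.

J = [[1, 1, 0], [0, 1, 0], [0, 0, 1]]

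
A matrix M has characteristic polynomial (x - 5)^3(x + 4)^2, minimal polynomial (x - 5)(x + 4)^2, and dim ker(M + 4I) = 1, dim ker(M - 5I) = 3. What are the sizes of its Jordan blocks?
Jordan blocks: (-4, 2), (5, 1), (5, 1), (5, 1)

λ = -4: algebraic multiplicity 2 (exponent in χ_M), largest block size 2 (exponent in m_M), 1 block (geometric multiplicity). This forces block sizes [2].
λ = 5: algebraic multiplicity 3 (exponent in χ_M), largest block size 1 (exponent in m_M), 3 blocks (geometric multiplicity). These force block sizes [1, 1, 1].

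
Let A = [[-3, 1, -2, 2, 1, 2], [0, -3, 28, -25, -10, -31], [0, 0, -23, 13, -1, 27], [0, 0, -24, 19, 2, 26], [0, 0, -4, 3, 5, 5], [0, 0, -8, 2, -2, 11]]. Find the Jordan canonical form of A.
The characteristic polynomial is det(xI - A) = (x - 5)^3(x + 3)^3, so the eigenvalues are -3 (algebraic multiplicity 3), 5 (algebraic multiplicity 3).

For λ = -3: rank(A + 3I) = 4, rank((A + 3I)^2) = 3. The eigenspace has dimension 6 - 4 = 2, so there are 2 Jordan blocks; the rank sequence gives block sizes [2, 1].

For λ = 5: rank(A - 5I) = 5, rank((A - 5I)^2) = 4, rank((A - 5I)^3) = 3. The eigenspace has dimension 6 - 5 = 1, so there is 1 Jordan block; the rank sequence gives block sizes [3].

Assembling the blocks gives the Jordan form J above.

J = [[-3, 1, 0, 0, 0, 0], [0, -3, 0, 0, 0, 0], [0, 0, -3, 0, 0, 0], [0, 0, 0, 5, 1, 0], [0, 0, 0, 0, 5, 1], [0, 0, 0, 0, 0, 5]]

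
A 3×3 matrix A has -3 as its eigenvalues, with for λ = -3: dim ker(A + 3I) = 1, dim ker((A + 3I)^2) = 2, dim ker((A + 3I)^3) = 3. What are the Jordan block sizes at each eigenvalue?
Jordan blocks: (-3, 3)

λ = -3: successive nullity increments [1, 1, 1] count blocks of size ≥ k; block sizes are [3].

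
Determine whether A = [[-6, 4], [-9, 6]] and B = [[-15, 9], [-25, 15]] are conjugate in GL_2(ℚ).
Yes.

Two matrices over a field are similar if and only if they have the same invariant factors.

Both A and B have characteristic polynomial x^2 and minimal polynomial x^2. Computing further, both have invariant factors x^2. Hence A and B are similar.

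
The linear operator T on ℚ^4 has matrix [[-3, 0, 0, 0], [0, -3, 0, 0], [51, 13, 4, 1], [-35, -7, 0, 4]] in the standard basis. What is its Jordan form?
The characteristic polynomial is det(xI - A) = (x - 4)^2(x + 3)^2, so the eigenvalues are -3 (algebraic multiplicity 2), 4 (algebraic multiplicity 2).

For λ = -3: rank(A + 3I) = 2. The eigenspace has dimension 4 - 2 = 2, so there are 2 Jordan blocks; the rank sequence gives block sizes [1, 1].

For λ = 4: rank(A - 4I) = 3, rank((A - 4I)^2) = 2. The eigenspace has dimension 4 - 3 = 1, so there is 1 Jordan block; the rank sequence gives block sizes [2].

Assembling the blocks gives the Jordan form J above.

J = [[-3, 0, 0, 0], [0, -3, 0, 0], [0, 0, 4, 1], [0, 0, 0, 4]]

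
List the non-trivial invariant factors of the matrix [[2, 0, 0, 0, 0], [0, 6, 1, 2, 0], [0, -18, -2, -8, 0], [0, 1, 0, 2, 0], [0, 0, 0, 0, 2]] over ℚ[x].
x - 2, x - 2, (x - 2)^3

The Jordan structure of A has elementary divisors (x - 2)^3, (x - 2), (x - 2). Arranging the block sizes at each eigenvalue in decreasing order and taking row products gives the invariant factors.

Invariant factors (smallest first, each dividing the next): x - 2, x - 2, (x - 2)^3.

Check: the last factor (x - 2)^3 is the minimal polynomial, and the product (x - 2)^5 is the characteristic polynomial.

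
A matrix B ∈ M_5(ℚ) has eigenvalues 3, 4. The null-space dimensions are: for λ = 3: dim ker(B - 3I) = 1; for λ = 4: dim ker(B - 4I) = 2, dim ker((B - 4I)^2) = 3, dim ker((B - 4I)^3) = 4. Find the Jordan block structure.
λ = 3: successive nullity increments [1] count blocks of size ≥ k; block sizes are [1].
λ = 4: successive nullity increments [2, 1, 1] count blocks of size ≥ k; block sizes are [3, 1].

Jordan blocks: (3, 1), (4, 3), (4, 1)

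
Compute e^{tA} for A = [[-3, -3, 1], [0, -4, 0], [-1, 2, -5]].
e^{tA} = [[(t + 1)*e^{-4*t}, t*(-t - 6)*e^{-4*t}/2, t*e^{-4*t}], [0, e^{-4*t}, 0], [-t*e^{-4*t}, t*(t + 4)*e^{-4*t}/2, (1 - t)*e^{-4*t}]]

A has Jordan form J = [[-4, 1, 0], [0, -4, 1], [0, 0, -4]] with A = PJP^{-1}, so e^{tA} = P e^{tJ} P^{-1}.

For a Jordan block J_k(λ), e^{tJ_k(λ)} = e^{λt} · (I + tN + t^2 N^2/2! + ... + t^{k-1} N^{k-1}/(k-1)!) where N is the nilpotent superdiagonal part.

Assembling the blocks and conjugating back gives the entries of e^{tA} as shown above.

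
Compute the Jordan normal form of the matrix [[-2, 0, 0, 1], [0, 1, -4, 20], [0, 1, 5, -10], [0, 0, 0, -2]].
J = [[-2, 1, 0, 0], [0, -2, 0, 0], [0, 0, 3, 1], [0, 0, 0, 3]]

The characteristic polynomial is det(xI - A) = (x - 3)^2(x + 2)^2, so the eigenvalues are -2 (algebraic multiplicity 2), 3 (algebraic multiplicity 2).

For λ = -2: rank(A + 2I) = 3, rank((A + 2I)^2) = 2. The eigenspace has dimension 4 - 3 = 1, so there is 1 Jordan block; the rank sequence gives block sizes [2].

For λ = 3: rank(A - 3I) = 3, rank((A - 3I)^2) = 2. The eigenspace has dimension 4 - 3 = 1, so there is 1 Jordan block; the rank sequence gives block sizes [2].

Assembling the blocks gives the Jordan form J above.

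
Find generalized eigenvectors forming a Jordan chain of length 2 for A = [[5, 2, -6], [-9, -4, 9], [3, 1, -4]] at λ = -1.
We seek v_1 ∈ ker((A + I)^2) \ ker(A + I), then set v_{i+1} = (A + I) v_i.

One such chain is v_1 = [[-2, 4, -1]]^T, v_2 = [[2, -3, 1]]^T. Check: (A + I) v_2 = [[0, 0, 0]]^T = 0.

v_1 = [[-2, 4, -1]]^T, v_2 = [[2, -3, 1]]^T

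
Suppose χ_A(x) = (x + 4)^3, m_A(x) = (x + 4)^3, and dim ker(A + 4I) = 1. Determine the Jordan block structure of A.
λ = -4: algebraic multiplicity 3 (exponent in χ_A), largest block size 3 (exponent in m_A), 1 block (geometric multiplicity). This forces block sizes [3].

Jordan blocks: (-4, 3)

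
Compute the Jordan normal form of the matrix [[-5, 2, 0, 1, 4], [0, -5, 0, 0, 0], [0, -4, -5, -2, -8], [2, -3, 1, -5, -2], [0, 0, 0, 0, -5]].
J = [[-5, 1, 0, 0, 0], [0, -5, 1, 0, 0], [0, 0, -5, 0, 0], [0, 0, 0, -5, 0], [0, 0, 0, 0, -5]]

The characteristic polynomial is det(xI - A) = (x + 5)^5, so the eigenvalues are -5 (algebraic multiplicity 5).

For λ = -5: rank(A + 5I) = 2, rank((A + 5I)^2) = 1, rank((A + 5I)^3) = 0. The eigenspace has dimension 5 - 2 = 3, so there are 3 Jordan blocks; the rank sequence gives block sizes [3, 1, 1].

Assembling the blocks gives the Jordan form J above.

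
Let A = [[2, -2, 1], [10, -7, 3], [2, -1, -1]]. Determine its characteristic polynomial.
χ_A(x) = (x + 2)^3

xI - A = [[x - 2, 2, -1], [-10, x + 7, -3], [-2, 1, x + 1]].

Expanding det(xI - A) along the first row:
det(xI - A) = + (x - 2)·det([[x + 7, -3], [1, x + 1]]) - (2)·det([[-10, -3], [-2, x + 1]]) + (-1)·det([[-10, x + 7], [-2, 1]]).

Evaluating gives χ_A(x) = x^3 + 6x^2 + 12x + 8 = (x + 2)^3.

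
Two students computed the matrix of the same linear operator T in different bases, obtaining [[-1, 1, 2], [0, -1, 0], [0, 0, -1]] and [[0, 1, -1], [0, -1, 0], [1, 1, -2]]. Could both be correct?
Yes.

Two matrices over a field are similar if and only if they have the same invariant factors.

Both A and B have characteristic polynomial (x + 1)^3 and minimal polynomial (x + 1)^2. Computing further, both have invariant factors x + 1, (x + 1)^2. Hence A and B are similar.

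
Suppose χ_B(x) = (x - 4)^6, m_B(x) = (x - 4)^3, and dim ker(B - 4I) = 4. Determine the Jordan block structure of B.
λ = 4: algebraic multiplicity 6 (exponent in χ_B), largest block size 3 (exponent in m_B), 4 blocks (geometric multiplicity). These force block sizes [3, 1, 1, 1].

Jordan blocks: (4, 3), (4, 1), (4, 1), (4, 1)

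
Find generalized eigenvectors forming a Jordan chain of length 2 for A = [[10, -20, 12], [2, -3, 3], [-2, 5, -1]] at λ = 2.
v_1 = [[0, 1, 2]]^T, v_2 = [[4, 1, -1]]^T

We seek v_1 ∈ ker((A - 2I)^2) \ ker(A - 2I), then set v_{i+1} = (A - 2I) v_i.

One such chain is v_1 = [[0, 1, 2]]^T, v_2 = [[4, 1, -1]]^T. Check: (A - 2I) v_2 = [[0, 0, 0]]^T = 0.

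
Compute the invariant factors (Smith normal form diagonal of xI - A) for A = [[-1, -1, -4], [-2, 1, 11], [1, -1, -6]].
The Jordan structure of A has elementary divisors (x + 2)^3. Arranging the block sizes at each eigenvalue in decreasing order and taking row products gives the invariant factors.

Invariant factors (smallest first, each dividing the next): (x + 2)^3.

Check: the last factor (x + 2)^3 is the minimal polynomial, and the product (x + 2)^3 is the characteristic polynomial.

(x + 2)^3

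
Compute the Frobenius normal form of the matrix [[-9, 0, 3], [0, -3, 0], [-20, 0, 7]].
R = [[-3, 0, 0], [0, 0, 3], [0, 1, -2]]

The invariant factors of A (the non-unit diagonal entries of the Smith normal form of xI - A over ℚ[x]) are x + 3, (x - 1)(x + 3), each dividing the next. The characteristic polynomial is their product, (x - 1)(x + 3)^2.

The rational canonical form is the block-diagonal matrix of companion matrices C(f_i):
R = [[-3, 0, 0], [0, 0, 3], [0, 1, -2]].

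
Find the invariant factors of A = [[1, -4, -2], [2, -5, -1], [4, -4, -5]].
The Jordan structure of A has elementary divisors (x + 3)^2, (x + 3). Arranging the block sizes at each eigenvalue in decreasing order and taking row products gives the invariant factors.

Invariant factors (smallest first, each dividing the next): x + 3, (x + 3)^2.

Check: the last factor (x + 3)^2 is the minimal polynomial, and the product (x + 3)^3 is the characteristic polynomial.

x + 3, (x + 3)^2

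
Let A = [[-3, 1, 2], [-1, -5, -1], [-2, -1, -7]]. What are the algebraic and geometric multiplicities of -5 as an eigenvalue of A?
algebraic multiplicity 3, geometric multiplicity 1

The characteristic polynomial is (x + 5)^3, so the factor x + 5 appears with exponent 3: the algebraic multiplicity is 3.

rank(A + 5I) = 2, so the eigenspace has dimension 3 - 2 = 1: the geometric multiplicity is 1.

Since 1 < 3, A is not diagonalizable.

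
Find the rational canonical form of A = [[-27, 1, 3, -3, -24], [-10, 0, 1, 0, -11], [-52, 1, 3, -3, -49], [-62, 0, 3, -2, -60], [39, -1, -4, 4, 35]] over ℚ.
R = [[0, 0, 0, 0, 25], [1, 0, 0, 0, 15], [0, 1, 0, 0, -34], [0, 0, 1, 0, -14], [0, 0, 0, 1, 9]]

The invariant factors of A (the non-unit diagonal entries of the Smith normal form of xI - A over ℚ[x]) are (x - 5)^2(x - 1)(x + 1)^2, each dividing the next. The characteristic polynomial is their product, (x - 5)^2(x - 1)(x + 1)^2.

The rational canonical form is the block-diagonal matrix of companion matrices C(f_i):
R = [[0, 0, 0, 0, 25], [1, 0, 0, 0, 15], [0, 1, 0, 0, -34], [0, 0, 1, 0, -14], [0, 0, 0, 1, 9]].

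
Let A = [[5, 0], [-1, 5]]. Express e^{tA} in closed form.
A has Jordan form J = [[5, 1], [0, 5]] with A = PJP^{-1}, so e^{tA} = P e^{tJ} P^{-1}.

For a Jordan block J_k(λ), e^{tJ_k(λ)} = e^{λt} · (I + tN + t^2 N^2/2! + ... + t^{k-1} N^{k-1}/(k-1)!) where N is the nilpotent superdiagonal part.

Assembling the blocks and conjugating back gives the entries of e^{tA} as shown above.

e^{tA} = [[e^{5*t}, 0], [-t*e^{5*t}, e^{5*t}]]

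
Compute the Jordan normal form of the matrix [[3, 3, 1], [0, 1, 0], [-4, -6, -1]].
J = [[1, 1, 0], [0, 1, 0], [0, 0, 1]]

The characteristic polynomial is det(xI - A) = (x - 1)^3, so the eigenvalues are 1 (algebraic multiplicity 3).

For λ = 1: rank(A - I) = 1, rank((A - I)^2) = 0. The eigenspace has dimension 3 - 1 = 2, so there are 2 Jordan blocks; the rank sequence gives block sizes [2, 1].

Assembling the blocks gives the Jordan form J above.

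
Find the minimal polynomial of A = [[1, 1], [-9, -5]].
m_A(x) = (x + 2)^2

The characteristic polynomial factors as (x + 2)^2. The minimal polynomial is ∏(x - λ)^{k_λ} where k_λ is the size of the largest Jordan block at λ.

For λ = -2: rank(A + 2I) = 1, and the largest Jordan block has size 2 (the smallest k with rank((A + 2I)^k) = rank((A + 2I)^(k+1))).

So m_A(x) = (x + 2)^2.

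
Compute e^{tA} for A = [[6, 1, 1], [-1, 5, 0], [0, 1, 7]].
e^{tA} = [[(2 - t^2)*e^{6*t}/2, t*e^{6*t}, t*(t + 2)*e^{6*t}/2], [t*(t - 2)*e^{6*t}/2, (1 - t)*e^{6*t}, -t^2*e^{6*t}/2], [-t^2*e^{6*t}/2, t*e^{6*t}, (t^2/2 + t + 1)*e^{6*t}]]

A has Jordan form J = [[6, 1, 0], [0, 6, 1], [0, 0, 6]] with A = PJP^{-1}, so e^{tA} = P e^{tJ} P^{-1}.

For a Jordan block J_k(λ), e^{tJ_k(λ)} = e^{λt} · (I + tN + t^2 N^2/2! + ... + t^{k-1} N^{k-1}/(k-1)!) where N is the nilpotent superdiagonal part.

Assembling the blocks and conjugating back gives the entries of e^{tA} as shown above.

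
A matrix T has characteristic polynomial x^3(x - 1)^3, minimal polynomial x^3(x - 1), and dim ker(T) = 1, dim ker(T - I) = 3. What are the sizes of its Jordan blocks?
Jordan blocks: (0, 3), (1, 1), (1, 1), (1, 1)

λ = 0: algebraic multiplicity 3 (exponent in χ_T), largest block size 3 (exponent in m_T), 1 block (geometric multiplicity). This forces block sizes [3].
λ = 1: algebraic multiplicity 3 (exponent in χ_T), largest block size 1 (exponent in m_T), 3 blocks (geometric multiplicity). These force block sizes [1, 1, 1].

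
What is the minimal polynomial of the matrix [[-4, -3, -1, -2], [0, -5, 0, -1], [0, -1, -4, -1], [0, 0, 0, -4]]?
The characteristic polynomial factors as (x + 4)^3(x + 5). The minimal polynomial is ∏(x - λ)^{k_λ} where k_λ is the size of the largest Jordan block at λ.

For λ = -5: rank(A + 5I) = 3, and the largest Jordan block has size 1 (the smallest k with rank((A + 5I)^k) = rank((A + 5I)^(k+1))).
For λ = -4: rank(A + 4I) = 2, and the largest Jordan block has size 2 (the smallest k with rank((A + 4I)^k) = rank((A + 4I)^(k+1))).

So m_A(x) = (x + 4)^2(x + 5).

m_A(x) = (x + 4)^2(x + 5)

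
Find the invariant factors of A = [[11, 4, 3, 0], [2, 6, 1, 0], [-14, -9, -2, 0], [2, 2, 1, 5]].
x - 5, (x - 5)^3

The Jordan structure of A has elementary divisors (x - 5)^3, (x - 5). Arranging the block sizes at each eigenvalue in decreasing order and taking row products gives the invariant factors.

Invariant factors (smallest first, each dividing the next): x - 5, (x - 5)^3.

Check: the last factor (x - 5)^3 is the minimal polynomial, and the product (x - 5)^4 is the characteristic polynomial.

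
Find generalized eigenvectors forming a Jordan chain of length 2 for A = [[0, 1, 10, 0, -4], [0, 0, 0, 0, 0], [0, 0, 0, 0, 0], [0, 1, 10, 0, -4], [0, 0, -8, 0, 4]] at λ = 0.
We seek v_1 ∈ ker(A^2) \ ker(A), then set v_{i+1} = A v_i.

One such chain is v_1 = [[-3, 1, 0, 0, 0]]^T, v_2 = [[1, 0, 0, 1, 0]]^T. Check: A v_2 = [[0, 0, 0, 0, 0]]^T = 0.

v_1 = [[-3, 1, 0, 0, 0]]^T, v_2 = [[1, 0, 0, 1, 0]]^T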